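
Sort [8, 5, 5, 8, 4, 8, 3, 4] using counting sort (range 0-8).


Count array: [0, 0, 0, 1, 2, 2, 0, 0, 3]
Reconstruct: [3, 4, 4, 5, 5, 8, 8, 8]


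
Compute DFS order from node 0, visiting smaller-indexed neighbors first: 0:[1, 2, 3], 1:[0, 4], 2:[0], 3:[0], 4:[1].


DFS stack-based: start with [0]
Visit order: [0, 1, 4, 2, 3]


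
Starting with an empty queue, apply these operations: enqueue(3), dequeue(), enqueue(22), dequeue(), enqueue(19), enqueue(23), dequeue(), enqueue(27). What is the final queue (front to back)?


enqueue(3) -> [3]
dequeue() returns 3 -> []
enqueue(22) -> [22]
dequeue() returns 22 -> []
enqueue(19) -> [19]
enqueue(23) -> [19, 23]
dequeue() returns 19 -> [23]
enqueue(27) -> [23, 27]
Final queue (front to back): [23, 27]


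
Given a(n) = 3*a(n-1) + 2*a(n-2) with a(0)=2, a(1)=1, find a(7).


Build bottom-up:
...a(5)=295, a(6)=1051, a(7)=3*1051+2*295=3743


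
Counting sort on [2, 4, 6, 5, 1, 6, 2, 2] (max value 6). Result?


Count array: [0, 1, 3, 0, 1, 1, 2]
Reconstruct: [1, 2, 2, 2, 4, 5, 6, 6]


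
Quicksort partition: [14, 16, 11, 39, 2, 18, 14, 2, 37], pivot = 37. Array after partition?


Elements <= 37 go left of pivot.
Result: [14, 16, 11, 2, 18, 14, 2, 37, 39], pivot at index 7


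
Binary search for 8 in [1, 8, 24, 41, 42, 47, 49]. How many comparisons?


Search for 8:
[0,6] mid=3 arr[3]=41
[0,2] mid=1 arr[1]=8
Total: 2 comparisons


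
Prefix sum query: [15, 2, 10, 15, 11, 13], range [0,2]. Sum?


Prefix sums: [0, 15, 17, 27, 42, 53, 66]
Sum[0..2] = prefix[3] - prefix[0] = 27 - 0 = 27


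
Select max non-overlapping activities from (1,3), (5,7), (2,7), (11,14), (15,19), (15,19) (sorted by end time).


Greedy: pick earliest-ending, then skip overlaps.
Selected (4 activities): [(1, 3), (5, 7), (11, 14), (15, 19)]


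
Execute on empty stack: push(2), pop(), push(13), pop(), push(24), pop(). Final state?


push(2) -> [2]
pop() returns 2 -> []
push(13) -> [13]
pop() returns 13 -> []
push(24) -> [24]
pop() returns 24 -> []
Final stack (bottom to top): []


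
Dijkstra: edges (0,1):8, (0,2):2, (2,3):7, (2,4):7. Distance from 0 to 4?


Dijkstra from 0:
Distances: {0: 0, 1: 8, 2: 2, 3: 9, 4: 9}
Shortest distance to 4 = 9, path = [0, 2, 4]


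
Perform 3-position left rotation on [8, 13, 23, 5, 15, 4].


Left rotate by 3: [5, 15, 4, 8, 13, 23]


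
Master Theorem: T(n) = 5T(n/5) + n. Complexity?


a=5, b=5, c=1. log_5(5)=1 = c=1. Case 2: O(n^c log n) = O(n log n)
Complexity: O(n log n)


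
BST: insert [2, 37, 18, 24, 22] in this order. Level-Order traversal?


Root = 2; build tree by BST insertion.
Level-Order traversal: [2, 37, 18, 24, 22]


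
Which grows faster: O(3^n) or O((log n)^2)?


polylogarithmic grows slower than exponential (base 3)
O((log n)^2) is asymptotically smaller; O(3^n) grows faster


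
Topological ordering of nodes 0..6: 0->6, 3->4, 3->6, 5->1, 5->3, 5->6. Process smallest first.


Kahn's algorithm, process smallest node first
Order: [0, 2, 5, 1, 3, 4, 6]


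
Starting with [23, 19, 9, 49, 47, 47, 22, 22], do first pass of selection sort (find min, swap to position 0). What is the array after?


After one pass: [9, 19, 23, 49, 47, 47, 22, 22]


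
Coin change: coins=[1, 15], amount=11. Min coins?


dp[0]=0; dp[i]=1+min(dp[i-c] for c in coins)
...dp[6]=6, dp[7]=7, dp[8]=8, dp[9]=9, dp[10]=10, dp[11]=11
Minimum coins for 11 = 11


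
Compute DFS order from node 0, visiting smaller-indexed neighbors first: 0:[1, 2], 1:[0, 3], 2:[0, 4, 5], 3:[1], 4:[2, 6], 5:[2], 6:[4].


DFS stack-based: start with [0]
Visit order: [0, 1, 3, 2, 4, 6, 5]


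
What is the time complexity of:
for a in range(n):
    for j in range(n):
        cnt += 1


Per nesting level: O(n) * O(n) = O(n^2)
Complexity: O(n^2)


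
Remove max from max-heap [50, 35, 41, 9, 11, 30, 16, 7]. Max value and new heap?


Max = 50
Replace root with last, heapify down
Resulting heap: [41, 35, 30, 9, 11, 7, 16]


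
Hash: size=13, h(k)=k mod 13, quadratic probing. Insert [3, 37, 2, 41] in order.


Insertions: 3->slot 3; 37->slot 11; 2->slot 2; 41->slot 6
Table: [None, None, 2, 3, None, None, 41, None, None, None, None, 37, None]


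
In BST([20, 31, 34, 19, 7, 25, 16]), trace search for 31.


BST root = 20
Search for 31: compare at each node
Path: [20, 31]


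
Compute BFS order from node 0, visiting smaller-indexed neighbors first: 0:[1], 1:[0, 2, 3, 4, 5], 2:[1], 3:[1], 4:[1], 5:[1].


BFS queue: start with [0]
Visit order: [0, 1, 2, 3, 4, 5]


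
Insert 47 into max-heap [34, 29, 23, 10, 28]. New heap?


Append 47: [34, 29, 23, 10, 28, 47]
Bubble up: swap idx 5(47) with idx 2(23); swap idx 2(47) with idx 0(34)
Result: [47, 29, 34, 10, 28, 23]


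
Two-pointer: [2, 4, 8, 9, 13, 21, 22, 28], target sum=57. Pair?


Two pointers: lo=0, hi=7
No pair sums to 57


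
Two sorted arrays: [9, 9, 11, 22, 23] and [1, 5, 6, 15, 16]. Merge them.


Compare heads, take smaller each step.
Merged: [1, 5, 6, 9, 9, 11, 15, 16, 22, 23]


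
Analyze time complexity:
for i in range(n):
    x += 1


Per nesting level: O(n) = O(n)
Complexity: O(n)


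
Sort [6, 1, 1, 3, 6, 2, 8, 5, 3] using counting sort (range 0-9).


Count array: [0, 2, 1, 2, 0, 1, 2, 0, 1, 0]
Reconstruct: [1, 1, 2, 3, 3, 5, 6, 6, 8]


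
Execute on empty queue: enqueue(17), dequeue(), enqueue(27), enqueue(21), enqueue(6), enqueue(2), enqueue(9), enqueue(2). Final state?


enqueue(17) -> [17]
dequeue() returns 17 -> []
enqueue(27) -> [27]
enqueue(21) -> [27, 21]
enqueue(6) -> [27, 21, 6]
enqueue(2) -> [27, 21, 6, 2]
enqueue(9) -> [27, 21, 6, 2, 9]
enqueue(2) -> [27, 21, 6, 2, 9, 2]
Final queue (front to back): [27, 21, 6, 2, 9, 2]


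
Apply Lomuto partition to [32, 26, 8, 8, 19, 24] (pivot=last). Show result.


Elements <= 24 go left of pivot.
Result: [8, 8, 19, 24, 32, 26], pivot at index 3


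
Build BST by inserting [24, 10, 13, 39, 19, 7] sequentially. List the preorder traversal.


Root = 24; build tree by BST insertion.
Preorder traversal: [24, 10, 7, 13, 19, 39]


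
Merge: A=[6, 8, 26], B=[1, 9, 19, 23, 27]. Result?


Compare heads, take smaller each step.
Merged: [1, 6, 8, 9, 19, 23, 26, 27]


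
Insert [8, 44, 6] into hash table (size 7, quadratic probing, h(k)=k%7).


Insertions: 8->slot 1; 44->slot 2; 6->slot 6
Table: [None, 8, 44, None, None, None, 6]


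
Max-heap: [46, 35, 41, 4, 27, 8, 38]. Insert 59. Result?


Append 59: [46, 35, 41, 4, 27, 8, 38, 59]
Bubble up: swap idx 7(59) with idx 3(4); swap idx 3(59) with idx 1(35); swap idx 1(59) with idx 0(46)
Result: [59, 46, 41, 35, 27, 8, 38, 4]


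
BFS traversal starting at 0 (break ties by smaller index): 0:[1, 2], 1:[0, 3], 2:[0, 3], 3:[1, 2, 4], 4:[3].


BFS queue: start with [0]
Visit order: [0, 1, 2, 3, 4]


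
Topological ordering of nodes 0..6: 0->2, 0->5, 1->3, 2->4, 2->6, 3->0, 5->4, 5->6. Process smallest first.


Kahn's algorithm, process smallest node first
Order: [1, 3, 0, 2, 5, 4, 6]


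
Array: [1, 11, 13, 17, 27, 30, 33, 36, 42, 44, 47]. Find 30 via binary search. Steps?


Search for 30:
[0,10] mid=5 arr[5]=30
Total: 1 comparisons


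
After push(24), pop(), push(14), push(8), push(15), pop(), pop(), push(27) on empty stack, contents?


push(24) -> [24]
pop() returns 24 -> []
push(14) -> [14]
push(8) -> [14, 8]
push(15) -> [14, 8, 15]
pop() returns 15 -> [14, 8]
pop() returns 8 -> [14]
push(27) -> [14, 27]
Final stack (bottom to top): [14, 27]


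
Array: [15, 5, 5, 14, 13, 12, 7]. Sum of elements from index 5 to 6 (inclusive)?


Prefix sums: [0, 15, 20, 25, 39, 52, 64, 71]
Sum[5..6] = prefix[7] - prefix[5] = 71 - 52 = 19


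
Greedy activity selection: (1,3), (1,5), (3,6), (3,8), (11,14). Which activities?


Greedy: pick earliest-ending, then skip overlaps.
Selected (3 activities): [(1, 3), (3, 6), (11, 14)]


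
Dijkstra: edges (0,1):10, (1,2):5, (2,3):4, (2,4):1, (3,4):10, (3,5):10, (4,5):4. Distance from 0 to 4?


Dijkstra from 0:
Distances: {0: 0, 1: 10, 2: 15, 3: 19, 4: 16, 5: 20}
Shortest distance to 4 = 16, path = [0, 1, 2, 4]


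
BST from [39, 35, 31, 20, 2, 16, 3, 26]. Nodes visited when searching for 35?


BST root = 39
Search for 35: compare at each node
Path: [39, 35]


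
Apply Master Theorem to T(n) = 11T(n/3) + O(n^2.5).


a=11, b=3, c=2.5. log_3(11)=2.183 < c=2.5. Case 3: O(n^c) = O(n^2.500)
Complexity: O(n^2.500)


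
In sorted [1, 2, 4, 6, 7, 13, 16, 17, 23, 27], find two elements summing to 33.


Two pointers: lo=0, hi=9
Found pair: (6, 27) summing to 33


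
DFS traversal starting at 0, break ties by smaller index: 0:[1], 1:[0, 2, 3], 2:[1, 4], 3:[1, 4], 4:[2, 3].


DFS stack-based: start with [0]
Visit order: [0, 1, 2, 4, 3]


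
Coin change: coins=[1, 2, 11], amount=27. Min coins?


dp[0]=0; dp[i]=1+min(dp[i-c] for c in coins)
...dp[22]=2, dp[23]=3, dp[24]=3, dp[25]=4, dp[26]=4, dp[27]=5
Minimum coins for 27 = 5


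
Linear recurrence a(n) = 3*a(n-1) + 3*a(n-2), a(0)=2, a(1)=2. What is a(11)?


Build bottom-up:
...a(9)=126522, a(10)=479682, a(11)=3*479682+3*126522=1818612


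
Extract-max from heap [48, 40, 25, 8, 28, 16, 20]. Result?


Max = 48
Replace root with last, heapify down
Resulting heap: [40, 28, 25, 8, 20, 16]


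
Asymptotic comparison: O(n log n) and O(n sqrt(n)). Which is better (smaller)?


linearithmic grows slower than n^1.5
O(n log n) is asymptotically smaller; O(n sqrt(n)) grows faster


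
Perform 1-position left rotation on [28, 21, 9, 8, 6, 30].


Left rotate by 1: [21, 9, 8, 6, 30, 28]


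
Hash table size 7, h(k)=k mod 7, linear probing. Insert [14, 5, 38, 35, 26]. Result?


Insertions: 14->slot 0; 5->slot 5; 38->slot 3; 35->slot 1; 26->slot 6
Table: [14, 35, None, 38, None, 5, 26]


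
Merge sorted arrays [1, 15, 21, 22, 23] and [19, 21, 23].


Compare heads, take smaller each step.
Merged: [1, 15, 19, 21, 21, 22, 23, 23]


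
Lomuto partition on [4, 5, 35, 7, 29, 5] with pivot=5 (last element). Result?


Elements <= 5 go left of pivot.
Result: [4, 5, 5, 7, 29, 35], pivot at index 2


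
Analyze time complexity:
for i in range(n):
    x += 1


Per nesting level: O(n) = O(n)
Complexity: O(n)


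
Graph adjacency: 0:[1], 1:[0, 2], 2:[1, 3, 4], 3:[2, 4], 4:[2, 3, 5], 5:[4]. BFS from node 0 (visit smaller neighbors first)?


BFS queue: start with [0]
Visit order: [0, 1, 2, 3, 4, 5]


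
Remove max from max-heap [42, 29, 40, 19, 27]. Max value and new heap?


Max = 42
Replace root with last, heapify down
Resulting heap: [40, 29, 27, 19]


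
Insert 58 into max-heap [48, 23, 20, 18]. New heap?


Append 58: [48, 23, 20, 18, 58]
Bubble up: swap idx 4(58) with idx 1(23); swap idx 1(58) with idx 0(48)
Result: [58, 48, 20, 18, 23]


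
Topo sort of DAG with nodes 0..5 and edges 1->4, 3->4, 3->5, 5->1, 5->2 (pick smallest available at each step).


Kahn's algorithm, process smallest node first
Order: [0, 3, 5, 1, 2, 4]


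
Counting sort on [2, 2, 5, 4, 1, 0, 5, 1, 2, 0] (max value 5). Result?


Count array: [2, 2, 3, 0, 1, 2]
Reconstruct: [0, 0, 1, 1, 2, 2, 2, 4, 5, 5]


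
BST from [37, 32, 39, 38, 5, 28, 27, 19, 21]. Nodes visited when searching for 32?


BST root = 37
Search for 32: compare at each node
Path: [37, 32]


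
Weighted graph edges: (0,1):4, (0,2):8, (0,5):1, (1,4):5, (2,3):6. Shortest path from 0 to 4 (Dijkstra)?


Dijkstra from 0:
Distances: {0: 0, 1: 4, 2: 8, 3: 14, 4: 9, 5: 1}
Shortest distance to 4 = 9, path = [0, 1, 4]


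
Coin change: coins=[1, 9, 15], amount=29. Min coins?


dp[0]=0; dp[i]=1+min(dp[i-c] for c in coins)
...dp[24]=2, dp[25]=3, dp[26]=4, dp[27]=3, dp[28]=4, dp[29]=5
Minimum coins for 29 = 5


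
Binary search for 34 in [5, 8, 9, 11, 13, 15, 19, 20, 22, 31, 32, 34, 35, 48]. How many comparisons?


Search for 34:
[0,13] mid=6 arr[6]=19
[7,13] mid=10 arr[10]=32
[11,13] mid=12 arr[12]=35
[11,11] mid=11 arr[11]=34
Total: 4 comparisons


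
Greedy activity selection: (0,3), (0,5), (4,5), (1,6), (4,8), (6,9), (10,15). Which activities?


Greedy: pick earliest-ending, then skip overlaps.
Selected (4 activities): [(0, 3), (4, 5), (6, 9), (10, 15)]


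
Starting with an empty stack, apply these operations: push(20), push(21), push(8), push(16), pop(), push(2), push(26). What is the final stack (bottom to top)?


push(20) -> [20]
push(21) -> [20, 21]
push(8) -> [20, 21, 8]
push(16) -> [20, 21, 8, 16]
pop() returns 16 -> [20, 21, 8]
push(2) -> [20, 21, 8, 2]
push(26) -> [20, 21, 8, 2, 26]
Final stack (bottom to top): [20, 21, 8, 2, 26]


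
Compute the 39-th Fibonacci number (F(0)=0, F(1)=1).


F(n)=F(n-1)+F(n-2)
...F(37)=24157817, F(38)=39088169, F(39)=63245986


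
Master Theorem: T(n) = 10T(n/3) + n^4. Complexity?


a=10, b=3, c=4. log_3(10)=2.096 < c=4. Case 3: O(n^c) = O(n^4)
Complexity: O(n^4)


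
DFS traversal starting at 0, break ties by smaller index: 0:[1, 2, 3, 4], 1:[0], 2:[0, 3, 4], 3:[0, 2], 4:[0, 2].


DFS stack-based: start with [0]
Visit order: [0, 1, 2, 3, 4]


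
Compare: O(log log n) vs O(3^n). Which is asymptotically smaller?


double-logarithmic grows slower than exponential (base 3)
O(log log n) is asymptotically smaller; O(3^n) grows faster


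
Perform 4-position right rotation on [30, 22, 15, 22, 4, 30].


Right rotate by 4: [15, 22, 4, 30, 30, 22]


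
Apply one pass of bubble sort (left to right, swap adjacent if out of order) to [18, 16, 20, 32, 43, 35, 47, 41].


After one pass: [16, 18, 20, 32, 35, 43, 41, 47]


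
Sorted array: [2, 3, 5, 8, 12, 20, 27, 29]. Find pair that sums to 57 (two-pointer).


Two pointers: lo=0, hi=7
No pair sums to 57


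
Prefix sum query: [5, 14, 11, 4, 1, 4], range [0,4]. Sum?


Prefix sums: [0, 5, 19, 30, 34, 35, 39]
Sum[0..4] = prefix[5] - prefix[0] = 35 - 0 = 35


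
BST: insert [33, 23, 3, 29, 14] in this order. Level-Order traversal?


Root = 33; build tree by BST insertion.
Level-Order traversal: [33, 23, 3, 29, 14]


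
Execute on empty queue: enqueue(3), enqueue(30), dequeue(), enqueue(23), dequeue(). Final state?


enqueue(3) -> [3]
enqueue(30) -> [3, 30]
dequeue() returns 3 -> [30]
enqueue(23) -> [30, 23]
dequeue() returns 30 -> [23]
Final queue (front to back): [23]


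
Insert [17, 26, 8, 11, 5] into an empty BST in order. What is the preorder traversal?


Root = 17; build tree by BST insertion.
Preorder traversal: [17, 8, 5, 11, 26]


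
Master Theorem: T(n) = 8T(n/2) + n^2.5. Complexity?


a=8, b=2, c=2.5. log_2(8)=3 > c=2.5. Case 1: O(n^log_b(a)) = O(n^3)
Complexity: O(n^3)


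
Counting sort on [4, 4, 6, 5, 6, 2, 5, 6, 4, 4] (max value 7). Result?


Count array: [0, 0, 1, 0, 4, 2, 3, 0]
Reconstruct: [2, 4, 4, 4, 4, 5, 5, 6, 6, 6]


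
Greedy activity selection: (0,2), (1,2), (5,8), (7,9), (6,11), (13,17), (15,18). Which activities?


Greedy: pick earliest-ending, then skip overlaps.
Selected (3 activities): [(0, 2), (5, 8), (13, 17)]


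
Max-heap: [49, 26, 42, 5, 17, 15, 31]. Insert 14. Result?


Append 14: [49, 26, 42, 5, 17, 15, 31, 14]
Bubble up: swap idx 7(14) with idx 3(5)
Result: [49, 26, 42, 14, 17, 15, 31, 5]


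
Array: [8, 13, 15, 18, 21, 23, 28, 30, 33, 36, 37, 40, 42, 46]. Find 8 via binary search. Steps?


Search for 8:
[0,13] mid=6 arr[6]=28
[0,5] mid=2 arr[2]=15
[0,1] mid=0 arr[0]=8
Total: 3 comparisons


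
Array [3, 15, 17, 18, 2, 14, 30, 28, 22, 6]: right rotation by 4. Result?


Right rotate by 4: [30, 28, 22, 6, 3, 15, 17, 18, 2, 14]


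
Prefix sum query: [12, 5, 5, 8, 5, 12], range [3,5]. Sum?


Prefix sums: [0, 12, 17, 22, 30, 35, 47]
Sum[3..5] = prefix[6] - prefix[3] = 47 - 22 = 25


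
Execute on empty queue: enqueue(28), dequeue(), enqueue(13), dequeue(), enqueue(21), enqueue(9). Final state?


enqueue(28) -> [28]
dequeue() returns 28 -> []
enqueue(13) -> [13]
dequeue() returns 13 -> []
enqueue(21) -> [21]
enqueue(9) -> [21, 9]
Final queue (front to back): [21, 9]


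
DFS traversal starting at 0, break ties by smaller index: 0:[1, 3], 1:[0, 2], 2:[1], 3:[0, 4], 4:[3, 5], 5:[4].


DFS stack-based: start with [0]
Visit order: [0, 1, 2, 3, 4, 5]


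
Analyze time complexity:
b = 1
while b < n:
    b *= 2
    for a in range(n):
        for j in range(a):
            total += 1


Per nesting level: O(log n) * O(n) * O(n) [triangular over a] = O(n^2 log n)
Complexity: O(n^2 log n)


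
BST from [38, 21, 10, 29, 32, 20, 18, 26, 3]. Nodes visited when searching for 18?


BST root = 38
Search for 18: compare at each node
Path: [38, 21, 10, 20, 18]


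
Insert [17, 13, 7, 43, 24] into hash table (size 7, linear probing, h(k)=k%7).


Insertions: 17->slot 3; 13->slot 6; 7->slot 0; 43->slot 1; 24->slot 4
Table: [7, 43, None, 17, 24, None, 13]


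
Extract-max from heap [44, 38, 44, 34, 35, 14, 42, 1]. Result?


Max = 44
Replace root with last, heapify down
Resulting heap: [44, 38, 42, 34, 35, 14, 1]


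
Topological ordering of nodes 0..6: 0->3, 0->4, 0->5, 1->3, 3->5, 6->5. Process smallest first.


Kahn's algorithm, process smallest node first
Order: [0, 1, 2, 3, 4, 6, 5]


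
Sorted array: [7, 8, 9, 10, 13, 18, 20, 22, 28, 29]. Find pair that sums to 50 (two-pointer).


Two pointers: lo=0, hi=9
Found pair: (22, 28) summing to 50


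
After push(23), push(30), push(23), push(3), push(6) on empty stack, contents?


push(23) -> [23]
push(30) -> [23, 30]
push(23) -> [23, 30, 23]
push(3) -> [23, 30, 23, 3]
push(6) -> [23, 30, 23, 3, 6]
Final stack (bottom to top): [23, 30, 23, 3, 6]


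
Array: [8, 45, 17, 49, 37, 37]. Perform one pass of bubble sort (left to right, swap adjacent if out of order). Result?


After one pass: [8, 17, 45, 37, 37, 49]


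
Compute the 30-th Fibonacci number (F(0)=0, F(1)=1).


F(n)=F(n-1)+F(n-2)
...F(28)=317811, F(29)=514229, F(30)=832040


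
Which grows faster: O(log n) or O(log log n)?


double-logarithmic grows slower than logarithmic
O(log log n) is asymptotically smaller; O(log n) grows faster


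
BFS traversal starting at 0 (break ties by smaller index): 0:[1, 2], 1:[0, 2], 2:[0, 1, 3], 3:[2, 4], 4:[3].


BFS queue: start with [0]
Visit order: [0, 1, 2, 3, 4]


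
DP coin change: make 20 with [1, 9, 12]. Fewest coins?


dp[0]=0; dp[i]=1+min(dp[i-c] for c in coins)
...dp[15]=4, dp[16]=5, dp[17]=6, dp[18]=2, dp[19]=3, dp[20]=4
Minimum coins for 20 = 4


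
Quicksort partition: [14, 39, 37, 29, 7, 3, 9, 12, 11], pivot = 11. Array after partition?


Elements <= 11 go left of pivot.
Result: [7, 3, 9, 11, 14, 39, 37, 12, 29], pivot at index 3


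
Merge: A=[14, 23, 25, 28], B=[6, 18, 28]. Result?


Compare heads, take smaller each step.
Merged: [6, 14, 18, 23, 25, 28, 28]


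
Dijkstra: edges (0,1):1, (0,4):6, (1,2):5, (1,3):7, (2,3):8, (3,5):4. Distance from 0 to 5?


Dijkstra from 0:
Distances: {0: 0, 1: 1, 2: 6, 3: 8, 4: 6, 5: 12}
Shortest distance to 5 = 12, path = [0, 1, 3, 5]


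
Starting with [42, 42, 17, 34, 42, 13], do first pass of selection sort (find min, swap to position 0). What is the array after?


After one pass: [13, 42, 17, 34, 42, 42]


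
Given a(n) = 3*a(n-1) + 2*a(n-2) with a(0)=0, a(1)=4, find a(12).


Build bottom-up:
...a(10)=318588, a(11)=1134668, a(12)=3*1134668+2*318588=4041180


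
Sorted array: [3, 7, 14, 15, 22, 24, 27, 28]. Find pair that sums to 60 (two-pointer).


Two pointers: lo=0, hi=7
No pair sums to 60


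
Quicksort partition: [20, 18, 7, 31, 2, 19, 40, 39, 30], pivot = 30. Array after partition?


Elements <= 30 go left of pivot.
Result: [20, 18, 7, 2, 19, 30, 40, 39, 31], pivot at index 5


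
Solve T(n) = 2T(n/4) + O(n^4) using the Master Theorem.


a=2, b=4, c=4. log_4(2)=0.5 < c=4. Case 3: O(n^c) = O(n^4)
Complexity: O(n^4)


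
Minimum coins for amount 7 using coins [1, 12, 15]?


dp[0]=0; dp[i]=1+min(dp[i-c] for c in coins)
...dp[2]=2, dp[3]=3, dp[4]=4, dp[5]=5, dp[6]=6, dp[7]=7
Minimum coins for 7 = 7


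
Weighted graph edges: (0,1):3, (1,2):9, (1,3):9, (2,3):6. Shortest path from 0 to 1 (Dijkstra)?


Dijkstra from 0:
Distances: {0: 0, 1: 3, 2: 12, 3: 12}
Shortest distance to 1 = 3, path = [0, 1]


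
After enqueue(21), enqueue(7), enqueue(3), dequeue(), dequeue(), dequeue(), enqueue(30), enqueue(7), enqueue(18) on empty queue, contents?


enqueue(21) -> [21]
enqueue(7) -> [21, 7]
enqueue(3) -> [21, 7, 3]
dequeue() returns 21 -> [7, 3]
dequeue() returns 7 -> [3]
dequeue() returns 3 -> []
enqueue(30) -> [30]
enqueue(7) -> [30, 7]
enqueue(18) -> [30, 7, 18]
Final queue (front to back): [30, 7, 18]


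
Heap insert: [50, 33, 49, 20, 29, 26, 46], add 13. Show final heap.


Append 13: [50, 33, 49, 20, 29, 26, 46, 13]
Bubble up: no swaps needed
Result: [50, 33, 49, 20, 29, 26, 46, 13]


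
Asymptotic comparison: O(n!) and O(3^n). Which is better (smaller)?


exponential (base 3) grows slower than factorial
O(3^n) is asymptotically smaller; O(n!) grows faster


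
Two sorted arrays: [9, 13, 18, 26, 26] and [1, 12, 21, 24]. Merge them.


Compare heads, take smaller each step.
Merged: [1, 9, 12, 13, 18, 21, 24, 26, 26]


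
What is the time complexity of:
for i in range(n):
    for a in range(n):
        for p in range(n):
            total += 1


Per nesting level: O(n) * O(n) * O(n) = O(n^3)
Complexity: O(n^3)


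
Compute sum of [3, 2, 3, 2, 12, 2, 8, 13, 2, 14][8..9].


Prefix sums: [0, 3, 5, 8, 10, 22, 24, 32, 45, 47, 61]
Sum[8..9] = prefix[10] - prefix[8] = 61 - 45 = 16


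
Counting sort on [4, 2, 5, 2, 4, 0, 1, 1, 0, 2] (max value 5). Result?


Count array: [2, 2, 3, 0, 2, 1]
Reconstruct: [0, 0, 1, 1, 2, 2, 2, 4, 4, 5]


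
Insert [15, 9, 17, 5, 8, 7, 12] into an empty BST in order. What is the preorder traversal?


Root = 15; build tree by BST insertion.
Preorder traversal: [15, 9, 5, 8, 7, 12, 17]


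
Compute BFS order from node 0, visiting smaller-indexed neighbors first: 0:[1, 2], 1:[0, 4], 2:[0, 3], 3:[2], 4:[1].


BFS queue: start with [0]
Visit order: [0, 1, 2, 4, 3]


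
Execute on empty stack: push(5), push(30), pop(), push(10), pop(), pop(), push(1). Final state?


push(5) -> [5]
push(30) -> [5, 30]
pop() returns 30 -> [5]
push(10) -> [5, 10]
pop() returns 10 -> [5]
pop() returns 5 -> []
push(1) -> [1]
Final stack (bottom to top): [1]


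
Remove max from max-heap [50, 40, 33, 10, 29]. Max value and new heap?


Max = 50
Replace root with last, heapify down
Resulting heap: [40, 29, 33, 10]


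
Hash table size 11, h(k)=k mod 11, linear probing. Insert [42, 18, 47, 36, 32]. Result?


Insertions: 42->slot 9; 18->slot 7; 47->slot 3; 36->slot 4; 32->slot 10
Table: [None, None, None, 47, 36, None, None, 18, None, 42, 32]


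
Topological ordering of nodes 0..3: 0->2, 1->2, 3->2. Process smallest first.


Kahn's algorithm, process smallest node first
Order: [0, 1, 3, 2]


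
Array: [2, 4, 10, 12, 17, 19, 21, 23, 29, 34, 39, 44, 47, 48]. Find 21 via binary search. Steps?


Search for 21:
[0,13] mid=6 arr[6]=21
Total: 1 comparisons


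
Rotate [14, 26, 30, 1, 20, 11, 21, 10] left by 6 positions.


Left rotate by 6: [21, 10, 14, 26, 30, 1, 20, 11]


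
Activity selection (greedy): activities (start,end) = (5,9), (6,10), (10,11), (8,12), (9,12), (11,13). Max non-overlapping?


Greedy: pick earliest-ending, then skip overlaps.
Selected (3 activities): [(5, 9), (10, 11), (11, 13)]


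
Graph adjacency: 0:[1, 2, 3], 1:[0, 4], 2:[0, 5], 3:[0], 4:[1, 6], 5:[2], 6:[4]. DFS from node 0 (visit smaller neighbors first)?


DFS stack-based: start with [0]
Visit order: [0, 1, 4, 6, 2, 5, 3]


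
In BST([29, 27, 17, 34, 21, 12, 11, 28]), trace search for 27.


BST root = 29
Search for 27: compare at each node
Path: [29, 27]


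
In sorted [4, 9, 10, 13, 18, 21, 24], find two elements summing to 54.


Two pointers: lo=0, hi=6
No pair sums to 54


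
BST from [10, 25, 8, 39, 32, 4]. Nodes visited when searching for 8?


BST root = 10
Search for 8: compare at each node
Path: [10, 8]


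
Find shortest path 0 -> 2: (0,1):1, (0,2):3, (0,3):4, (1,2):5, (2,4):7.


Dijkstra from 0:
Distances: {0: 0, 1: 1, 2: 3, 3: 4, 4: 10}
Shortest distance to 2 = 3, path = [0, 2]


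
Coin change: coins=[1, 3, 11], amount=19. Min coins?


dp[0]=0; dp[i]=1+min(dp[i-c] for c in coins)
...dp[14]=2, dp[15]=3, dp[16]=4, dp[17]=3, dp[18]=4, dp[19]=5
Minimum coins for 19 = 5


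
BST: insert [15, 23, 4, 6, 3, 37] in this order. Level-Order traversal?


Root = 15; build tree by BST insertion.
Level-Order traversal: [15, 4, 23, 3, 6, 37]


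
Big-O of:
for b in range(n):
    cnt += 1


Per nesting level: O(n) = O(n)
Complexity: O(n)


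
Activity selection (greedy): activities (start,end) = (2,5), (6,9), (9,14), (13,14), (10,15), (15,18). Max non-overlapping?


Greedy: pick earliest-ending, then skip overlaps.
Selected (4 activities): [(2, 5), (6, 9), (9, 14), (15, 18)]


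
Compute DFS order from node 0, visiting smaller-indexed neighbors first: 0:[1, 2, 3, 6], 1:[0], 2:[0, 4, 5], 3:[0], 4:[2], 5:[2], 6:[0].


DFS stack-based: start with [0]
Visit order: [0, 1, 2, 4, 5, 3, 6]


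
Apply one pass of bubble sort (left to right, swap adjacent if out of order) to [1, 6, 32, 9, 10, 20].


After one pass: [1, 6, 9, 10, 20, 32]


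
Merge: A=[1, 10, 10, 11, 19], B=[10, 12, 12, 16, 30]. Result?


Compare heads, take smaller each step.
Merged: [1, 10, 10, 10, 11, 12, 12, 16, 19, 30]


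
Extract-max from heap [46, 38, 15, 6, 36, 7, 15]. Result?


Max = 46
Replace root with last, heapify down
Resulting heap: [38, 36, 15, 6, 15, 7]


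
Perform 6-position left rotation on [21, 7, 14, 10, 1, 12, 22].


Left rotate by 6: [22, 21, 7, 14, 10, 1, 12]


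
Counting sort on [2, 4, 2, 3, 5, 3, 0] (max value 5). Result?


Count array: [1, 0, 2, 2, 1, 1]
Reconstruct: [0, 2, 2, 3, 3, 4, 5]


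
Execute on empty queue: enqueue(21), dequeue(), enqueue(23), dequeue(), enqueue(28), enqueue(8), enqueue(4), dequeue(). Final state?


enqueue(21) -> [21]
dequeue() returns 21 -> []
enqueue(23) -> [23]
dequeue() returns 23 -> []
enqueue(28) -> [28]
enqueue(8) -> [28, 8]
enqueue(4) -> [28, 8, 4]
dequeue() returns 28 -> [8, 4]
Final queue (front to back): [8, 4]


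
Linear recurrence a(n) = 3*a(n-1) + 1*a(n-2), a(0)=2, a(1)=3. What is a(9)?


Build bottom-up:
...a(7)=4287, a(8)=14159, a(9)=3*14159+1*4287=46764


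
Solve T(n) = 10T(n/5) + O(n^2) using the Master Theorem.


a=10, b=5, c=2. log_5(10)=1.431 < c=2. Case 3: O(n^c) = O(n^2)
Complexity: O(n^2)


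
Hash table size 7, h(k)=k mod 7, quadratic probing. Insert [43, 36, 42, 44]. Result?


Insertions: 43->slot 1; 36->slot 2; 42->slot 0; 44->slot 3
Table: [42, 43, 36, 44, None, None, None]


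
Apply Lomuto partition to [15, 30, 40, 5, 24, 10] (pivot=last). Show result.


Elements <= 10 go left of pivot.
Result: [5, 10, 40, 15, 24, 30], pivot at index 1


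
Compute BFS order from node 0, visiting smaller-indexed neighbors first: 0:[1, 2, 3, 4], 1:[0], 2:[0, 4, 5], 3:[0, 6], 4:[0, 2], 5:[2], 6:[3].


BFS queue: start with [0]
Visit order: [0, 1, 2, 3, 4, 5, 6]


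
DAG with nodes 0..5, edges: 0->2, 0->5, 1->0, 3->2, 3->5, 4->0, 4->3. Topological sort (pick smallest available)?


Kahn's algorithm, process smallest node first
Order: [1, 4, 0, 3, 2, 5]


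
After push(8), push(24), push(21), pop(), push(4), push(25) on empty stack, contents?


push(8) -> [8]
push(24) -> [8, 24]
push(21) -> [8, 24, 21]
pop() returns 21 -> [8, 24]
push(4) -> [8, 24, 4]
push(25) -> [8, 24, 4, 25]
Final stack (bottom to top): [8, 24, 4, 25]


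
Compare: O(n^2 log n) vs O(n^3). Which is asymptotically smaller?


n^2 log n grows slower than cubic
O(n^2 log n) is asymptotically smaller; O(n^3) grows faster


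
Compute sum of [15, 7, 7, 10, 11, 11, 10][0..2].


Prefix sums: [0, 15, 22, 29, 39, 50, 61, 71]
Sum[0..2] = prefix[3] - prefix[0] = 29 - 0 = 29


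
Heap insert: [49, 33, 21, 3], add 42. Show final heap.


Append 42: [49, 33, 21, 3, 42]
Bubble up: swap idx 4(42) with idx 1(33)
Result: [49, 42, 21, 3, 33]


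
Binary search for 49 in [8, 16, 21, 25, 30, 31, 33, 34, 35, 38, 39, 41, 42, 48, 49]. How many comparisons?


Search for 49:
[0,14] mid=7 arr[7]=34
[8,14] mid=11 arr[11]=41
[12,14] mid=13 arr[13]=48
[14,14] mid=14 arr[14]=49
Total: 4 comparisons


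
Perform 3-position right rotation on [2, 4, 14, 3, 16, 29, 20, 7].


Right rotate by 3: [29, 20, 7, 2, 4, 14, 3, 16]


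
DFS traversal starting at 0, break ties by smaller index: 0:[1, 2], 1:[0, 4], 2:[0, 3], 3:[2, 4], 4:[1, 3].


DFS stack-based: start with [0]
Visit order: [0, 1, 4, 3, 2]


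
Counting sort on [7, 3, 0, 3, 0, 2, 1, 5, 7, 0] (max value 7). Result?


Count array: [3, 1, 1, 2, 0, 1, 0, 2]
Reconstruct: [0, 0, 0, 1, 2, 3, 3, 5, 7, 7]


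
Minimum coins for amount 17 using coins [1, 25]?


dp[0]=0; dp[i]=1+min(dp[i-c] for c in coins)
...dp[12]=12, dp[13]=13, dp[14]=14, dp[15]=15, dp[16]=16, dp[17]=17
Minimum coins for 17 = 17


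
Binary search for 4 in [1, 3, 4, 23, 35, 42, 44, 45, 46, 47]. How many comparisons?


Search for 4:
[0,9] mid=4 arr[4]=35
[0,3] mid=1 arr[1]=3
[2,3] mid=2 arr[2]=4
Total: 3 comparisons


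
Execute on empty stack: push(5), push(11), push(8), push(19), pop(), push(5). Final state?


push(5) -> [5]
push(11) -> [5, 11]
push(8) -> [5, 11, 8]
push(19) -> [5, 11, 8, 19]
pop() returns 19 -> [5, 11, 8]
push(5) -> [5, 11, 8, 5]
Final stack (bottom to top): [5, 11, 8, 5]


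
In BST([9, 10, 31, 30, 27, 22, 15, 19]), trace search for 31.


BST root = 9
Search for 31: compare at each node
Path: [9, 10, 31]


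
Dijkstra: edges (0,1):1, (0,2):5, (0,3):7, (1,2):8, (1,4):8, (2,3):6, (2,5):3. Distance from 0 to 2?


Dijkstra from 0:
Distances: {0: 0, 1: 1, 2: 5, 3: 7, 4: 9, 5: 8}
Shortest distance to 2 = 5, path = [0, 2]


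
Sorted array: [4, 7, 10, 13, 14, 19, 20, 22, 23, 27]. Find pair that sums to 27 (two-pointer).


Two pointers: lo=0, hi=9
Found pair: (4, 23) summing to 27


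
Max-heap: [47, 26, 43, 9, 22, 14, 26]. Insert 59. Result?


Append 59: [47, 26, 43, 9, 22, 14, 26, 59]
Bubble up: swap idx 7(59) with idx 3(9); swap idx 3(59) with idx 1(26); swap idx 1(59) with idx 0(47)
Result: [59, 47, 43, 26, 22, 14, 26, 9]


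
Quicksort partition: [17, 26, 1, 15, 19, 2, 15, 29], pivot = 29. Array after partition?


Elements <= 29 go left of pivot.
Result: [17, 26, 1, 15, 19, 2, 15, 29], pivot at index 7


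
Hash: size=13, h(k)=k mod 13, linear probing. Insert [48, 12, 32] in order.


Insertions: 48->slot 9; 12->slot 12; 32->slot 6
Table: [None, None, None, None, None, None, 32, None, None, 48, None, None, 12]


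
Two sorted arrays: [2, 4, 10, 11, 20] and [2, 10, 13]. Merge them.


Compare heads, take smaller each step.
Merged: [2, 2, 4, 10, 10, 11, 13, 20]


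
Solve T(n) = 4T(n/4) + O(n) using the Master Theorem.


a=4, b=4, c=1. log_4(4)=1 = c=1. Case 2: O(n^c log n) = O(n log n)
Complexity: O(n log n)


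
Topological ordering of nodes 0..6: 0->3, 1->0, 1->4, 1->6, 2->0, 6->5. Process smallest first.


Kahn's algorithm, process smallest node first
Order: [1, 2, 0, 3, 4, 6, 5]


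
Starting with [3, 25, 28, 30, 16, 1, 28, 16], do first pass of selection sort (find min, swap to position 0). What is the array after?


After one pass: [1, 25, 28, 30, 16, 3, 28, 16]


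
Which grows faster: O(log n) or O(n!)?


logarithmic grows slower than factorial
O(log n) is asymptotically smaller; O(n!) grows faster


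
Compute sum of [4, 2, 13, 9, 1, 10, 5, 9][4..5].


Prefix sums: [0, 4, 6, 19, 28, 29, 39, 44, 53]
Sum[4..5] = prefix[6] - prefix[4] = 39 - 28 = 11


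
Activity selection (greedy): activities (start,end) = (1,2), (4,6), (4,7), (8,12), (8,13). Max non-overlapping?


Greedy: pick earliest-ending, then skip overlaps.
Selected (3 activities): [(1, 2), (4, 6), (8, 12)]


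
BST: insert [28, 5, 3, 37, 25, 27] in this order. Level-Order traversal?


Root = 28; build tree by BST insertion.
Level-Order traversal: [28, 5, 37, 3, 25, 27]


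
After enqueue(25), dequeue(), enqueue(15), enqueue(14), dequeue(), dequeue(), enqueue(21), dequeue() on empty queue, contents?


enqueue(25) -> [25]
dequeue() returns 25 -> []
enqueue(15) -> [15]
enqueue(14) -> [15, 14]
dequeue() returns 15 -> [14]
dequeue() returns 14 -> []
enqueue(21) -> [21]
dequeue() returns 21 -> []
Final queue (front to back): []


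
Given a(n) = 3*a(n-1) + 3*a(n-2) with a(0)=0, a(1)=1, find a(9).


Build bottom-up:
...a(7)=2457, a(8)=9315, a(9)=3*9315+3*2457=35316


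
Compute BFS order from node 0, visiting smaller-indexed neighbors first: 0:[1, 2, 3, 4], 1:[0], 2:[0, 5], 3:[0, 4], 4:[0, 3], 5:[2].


BFS queue: start with [0]
Visit order: [0, 1, 2, 3, 4, 5]


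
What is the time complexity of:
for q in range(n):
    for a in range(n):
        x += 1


Per nesting level: O(n) * O(n) = O(n^2)
Complexity: O(n^2)


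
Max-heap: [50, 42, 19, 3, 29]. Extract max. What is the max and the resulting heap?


Max = 50
Replace root with last, heapify down
Resulting heap: [42, 29, 19, 3]


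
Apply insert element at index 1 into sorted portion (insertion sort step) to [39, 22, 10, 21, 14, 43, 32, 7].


After one pass: [22, 39, 10, 21, 14, 43, 32, 7]


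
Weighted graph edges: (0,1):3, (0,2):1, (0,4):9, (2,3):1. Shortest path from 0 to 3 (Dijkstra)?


Dijkstra from 0:
Distances: {0: 0, 1: 3, 2: 1, 3: 2, 4: 9}
Shortest distance to 3 = 2, path = [0, 2, 3]


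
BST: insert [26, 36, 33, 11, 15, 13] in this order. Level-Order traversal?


Root = 26; build tree by BST insertion.
Level-Order traversal: [26, 11, 36, 15, 33, 13]


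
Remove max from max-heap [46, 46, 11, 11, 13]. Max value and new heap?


Max = 46
Replace root with last, heapify down
Resulting heap: [46, 13, 11, 11]


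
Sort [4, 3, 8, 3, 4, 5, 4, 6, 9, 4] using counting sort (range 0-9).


Count array: [0, 0, 0, 2, 4, 1, 1, 0, 1, 1]
Reconstruct: [3, 3, 4, 4, 4, 4, 5, 6, 8, 9]


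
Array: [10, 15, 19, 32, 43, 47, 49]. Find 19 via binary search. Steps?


Search for 19:
[0,6] mid=3 arr[3]=32
[0,2] mid=1 arr[1]=15
[2,2] mid=2 arr[2]=19
Total: 3 comparisons


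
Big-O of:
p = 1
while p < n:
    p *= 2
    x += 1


Per nesting level: O(log n) = O(log n)
Complexity: O(log n)


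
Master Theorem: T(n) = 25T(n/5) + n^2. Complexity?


a=25, b=5, c=2. log_5(25)=2 = c=2. Case 2: O(n^c log n) = O(n^2 log n)
Complexity: O(n^2 log n)


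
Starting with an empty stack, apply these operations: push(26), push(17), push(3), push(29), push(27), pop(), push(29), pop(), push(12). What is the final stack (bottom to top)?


push(26) -> [26]
push(17) -> [26, 17]
push(3) -> [26, 17, 3]
push(29) -> [26, 17, 3, 29]
push(27) -> [26, 17, 3, 29, 27]
pop() returns 27 -> [26, 17, 3, 29]
push(29) -> [26, 17, 3, 29, 29]
pop() returns 29 -> [26, 17, 3, 29]
push(12) -> [26, 17, 3, 29, 12]
Final stack (bottom to top): [26, 17, 3, 29, 12]


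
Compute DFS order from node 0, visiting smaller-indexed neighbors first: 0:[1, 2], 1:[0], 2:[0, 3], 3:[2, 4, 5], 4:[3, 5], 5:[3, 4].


DFS stack-based: start with [0]
Visit order: [0, 1, 2, 3, 4, 5]


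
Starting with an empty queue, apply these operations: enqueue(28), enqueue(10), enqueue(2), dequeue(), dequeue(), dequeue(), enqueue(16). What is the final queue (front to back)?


enqueue(28) -> [28]
enqueue(10) -> [28, 10]
enqueue(2) -> [28, 10, 2]
dequeue() returns 28 -> [10, 2]
dequeue() returns 10 -> [2]
dequeue() returns 2 -> []
enqueue(16) -> [16]
Final queue (front to back): [16]


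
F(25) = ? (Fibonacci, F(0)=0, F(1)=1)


F(n)=F(n-1)+F(n-2)
...F(23)=28657, F(24)=46368, F(25)=75025


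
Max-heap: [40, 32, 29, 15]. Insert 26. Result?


Append 26: [40, 32, 29, 15, 26]
Bubble up: no swaps needed
Result: [40, 32, 29, 15, 26]


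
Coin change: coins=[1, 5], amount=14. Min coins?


dp[0]=0; dp[i]=1+min(dp[i-c] for c in coins)
...dp[9]=5, dp[10]=2, dp[11]=3, dp[12]=4, dp[13]=5, dp[14]=6
Minimum coins for 14 = 6


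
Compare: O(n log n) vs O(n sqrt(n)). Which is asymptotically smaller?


linearithmic grows slower than n^1.5
O(n log n) is asymptotically smaller; O(n sqrt(n)) grows faster


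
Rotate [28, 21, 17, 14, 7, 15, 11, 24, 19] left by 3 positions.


Left rotate by 3: [14, 7, 15, 11, 24, 19, 28, 21, 17]


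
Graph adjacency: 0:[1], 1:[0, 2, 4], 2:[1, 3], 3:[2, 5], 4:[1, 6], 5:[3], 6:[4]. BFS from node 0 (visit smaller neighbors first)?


BFS queue: start with [0]
Visit order: [0, 1, 2, 4, 3, 6, 5]


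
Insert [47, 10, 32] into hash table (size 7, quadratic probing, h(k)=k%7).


Insertions: 47->slot 5; 10->slot 3; 32->slot 4
Table: [None, None, None, 10, 32, 47, None]


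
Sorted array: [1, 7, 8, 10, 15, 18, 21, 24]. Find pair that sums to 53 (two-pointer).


Two pointers: lo=0, hi=7
No pair sums to 53


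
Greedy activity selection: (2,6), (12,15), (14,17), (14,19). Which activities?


Greedy: pick earliest-ending, then skip overlaps.
Selected (2 activities): [(2, 6), (12, 15)]


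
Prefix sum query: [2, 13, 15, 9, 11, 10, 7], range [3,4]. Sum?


Prefix sums: [0, 2, 15, 30, 39, 50, 60, 67]
Sum[3..4] = prefix[5] - prefix[3] = 50 - 30 = 20


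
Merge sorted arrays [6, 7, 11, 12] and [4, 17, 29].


Compare heads, take smaller each step.
Merged: [4, 6, 7, 11, 12, 17, 29]


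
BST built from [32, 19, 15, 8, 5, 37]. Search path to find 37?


BST root = 32
Search for 37: compare at each node
Path: [32, 37]


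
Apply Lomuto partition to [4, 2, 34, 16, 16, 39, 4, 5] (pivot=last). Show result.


Elements <= 5 go left of pivot.
Result: [4, 2, 4, 5, 16, 39, 34, 16], pivot at index 3


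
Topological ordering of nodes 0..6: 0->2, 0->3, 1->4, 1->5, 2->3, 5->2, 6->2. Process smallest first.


Kahn's algorithm, process smallest node first
Order: [0, 1, 4, 5, 6, 2, 3]


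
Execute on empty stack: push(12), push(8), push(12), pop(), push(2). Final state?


push(12) -> [12]
push(8) -> [12, 8]
push(12) -> [12, 8, 12]
pop() returns 12 -> [12, 8]
push(2) -> [12, 8, 2]
Final stack (bottom to top): [12, 8, 2]


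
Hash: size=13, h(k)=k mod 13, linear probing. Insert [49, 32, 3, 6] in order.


Insertions: 49->slot 10; 32->slot 6; 3->slot 3; 6->slot 7
Table: [None, None, None, 3, None, None, 32, 6, None, None, 49, None, None]


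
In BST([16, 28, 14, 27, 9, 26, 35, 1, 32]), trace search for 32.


BST root = 16
Search for 32: compare at each node
Path: [16, 28, 35, 32]


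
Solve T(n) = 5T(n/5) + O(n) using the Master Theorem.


a=5, b=5, c=1. log_5(5)=1 = c=1. Case 2: O(n^c log n) = O(n log n)
Complexity: O(n log n)


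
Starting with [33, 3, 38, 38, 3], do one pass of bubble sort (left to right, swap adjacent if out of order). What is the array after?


After one pass: [3, 33, 38, 3, 38]


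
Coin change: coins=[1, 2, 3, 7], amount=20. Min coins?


dp[0]=0; dp[i]=1+min(dp[i-c] for c in coins)
...dp[15]=3, dp[16]=3, dp[17]=3, dp[18]=4, dp[19]=4, dp[20]=4
Minimum coins for 20 = 4


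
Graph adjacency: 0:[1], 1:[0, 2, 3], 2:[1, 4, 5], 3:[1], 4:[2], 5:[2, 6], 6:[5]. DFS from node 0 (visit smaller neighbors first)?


DFS stack-based: start with [0]
Visit order: [0, 1, 2, 4, 5, 6, 3]


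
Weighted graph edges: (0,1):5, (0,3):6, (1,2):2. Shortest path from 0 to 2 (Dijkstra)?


Dijkstra from 0:
Distances: {0: 0, 1: 5, 2: 7, 3: 6}
Shortest distance to 2 = 7, path = [0, 1, 2]
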